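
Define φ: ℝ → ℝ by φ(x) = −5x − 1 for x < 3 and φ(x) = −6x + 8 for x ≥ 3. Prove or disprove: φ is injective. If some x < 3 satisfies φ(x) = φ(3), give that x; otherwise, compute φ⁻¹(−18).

Both pieces are strictly decreasing (slopes −5 and −6), so each is injective on its own interval.
The left piece maps (−∞, 3) onto (−16, ∞); the right piece maps [3, ∞) onto (−∞, −10].
These images overlap. In particular φ(3) = −10 (right piece), and solving −5x − 1 = −10 on the left piece gives x = 9/5 < 3.
So φ(9/5) = φ(3) with 9/5 ≠ 3, and φ is not injective. This x = 9/5 is the requested value below 3.

9/5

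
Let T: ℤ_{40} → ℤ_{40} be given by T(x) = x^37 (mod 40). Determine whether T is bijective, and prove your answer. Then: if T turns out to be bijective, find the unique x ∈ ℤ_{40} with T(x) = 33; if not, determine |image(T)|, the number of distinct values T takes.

25

T(0) = 0^37 = 0.
T(10): Repeated squaring mod 40: 10^1 ≡ 10, 10^2 ≡ 10² = 100 ≡ 20, 10^4 ≡ 20² = 400 ≡ 0, 10^8 ≡ 0² = 0, 10^16 ≡ 0² = 0, 10^32 ≡ 0² = 0. Since 37 = 32 + 4 + 1, 10^37 ≡ 0·0·10: 0·0 = 0, then 0·10 = 0. So 10^37 ≡ 0 (mod 40).
So T(0) = T(10) = 0 while 0 ≠ 10, so T is not injective, hence not bijective.
Since T is not bijective, we determine |image(T)|. Computing x^37 mod 40 for each x (by repeated squaring, reducing mod 40 at every step), the values T(0), T(1), …, T(39) are: 0, 1, 32, 3, 24, 5, 16, 7, 8, 9, 0, 11, 32, 13, 24, 15, 16, 17, 8, 19, 0, 21, 32, 23, 24, 25, 16, 27, 8, 29, 0, 31, 32, 33, 24, 35, 16, 37, 8, 39.
The distinct values are {0, 1, 3, 5, 7, 8, 9, 11, 13, 15, 16, 17, 19, 21, 23, 24, 25, 27, 29, 31, 32, 33, 35, 37, 39}; there are 25 of them.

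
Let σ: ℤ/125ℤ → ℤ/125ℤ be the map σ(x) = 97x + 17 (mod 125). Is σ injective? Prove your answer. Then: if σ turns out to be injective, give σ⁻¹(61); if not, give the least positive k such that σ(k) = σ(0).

If σ(s) = σ(t), then 97s ≡ 97t (mod 125). Because gcd(97, 125) = 1, we may cancel 97 to get s ≡ t (mod 125).
Therefore σ is injective.
We now compute 97⁻¹ mod 125 explicitly. Euclid's algorithm: 125 = 1·97 + 28, 97 = 3·28 + 13, 28 = 2·13 + 2, 13 = 6·2 + 1; back-substituting gives 1 = 58·97 − 45·125, so 97⁻¹ ≡ 58 (mod 125).
Since σ is injective, we compute σ⁻¹(61): solve 97x + 17 ≡ 61 (mod 125), i.e. 97x ≡ 44 (mod 125).
Multiplying by 97⁻¹ = 58 gives x ≡ 58·44 = 2552 = 20·125 + 52 ≡ 52 (mod 125).
Check: σ(52) = 97·52 + 17 = 5061 = 40·125 + 61 ≡ 61 (mod 125).

52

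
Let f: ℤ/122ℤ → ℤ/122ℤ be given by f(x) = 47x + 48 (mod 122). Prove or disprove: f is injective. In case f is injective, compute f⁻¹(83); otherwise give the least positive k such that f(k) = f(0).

89

Recall that f is injective when f(u) = f(v) forces u = v.
Suppose f(u) = f(v) in ℤ/122ℤ. Then 47u + 48 ≡ 47v + 48 (mod 122), hence 47(u − v) ≡ 0 (mod 122).
Since gcd(47, 122) = 1, 47 is invertible modulo 122, hence u − v ≡ 0 (mod 122), i.e. u = v.
Thus f is injective.
We now compute 47⁻¹ mod 122 explicitly. Euclid's algorithm: 122 = 2·47 + 28, 47 = 1·28 + 19, 28 = 1·19 + 9, 19 = 2·9 + 1; back-substituting gives 1 = 13·47 − 5·122, so 47⁻¹ ≡ 13 (mod 122).
Since f is injective, we find f⁻¹(83): we need 47x ≡ 83 − 48 ≡ 35 (mod 122). Using 47⁻¹ = 13: x ≡ 13·35 = 455 = 3·122 + 89, so x = 89.
Check: f(89) = 47·89 + 48 = 4231 = 34·122 + 83 ≡ 83 (mod 122).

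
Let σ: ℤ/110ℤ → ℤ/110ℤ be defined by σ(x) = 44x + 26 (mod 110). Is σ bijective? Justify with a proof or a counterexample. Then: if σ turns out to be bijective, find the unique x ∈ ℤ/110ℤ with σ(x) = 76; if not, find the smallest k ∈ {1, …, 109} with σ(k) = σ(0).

By definition, σ is injective when σ(a) = σ(b) forces a = b.
We have gcd(44, 110) = 22 > 1. Taking a = 0 and b = 5: σ(0) = 26 and σ(5) = 44·5 + 26 = 246 ≡ 26 (mod 110).
So σ(0) = σ(5) while 0 ≠ 5, thus σ is not injective, hence not bijective.
Since σ is not bijective, we find the least positive k with σ(k) = σ(0): this means 44k ≡ 0 (mod 110), i.e. 110 ∣ 44k. Since gcd(44, 110) = 22, dividing through by 22 this holds exactly when 5 ∣ 2k, and as gcd(2, 5) = 1, exactly when 5 ∣ k.
The smallest positive such k is 5.

5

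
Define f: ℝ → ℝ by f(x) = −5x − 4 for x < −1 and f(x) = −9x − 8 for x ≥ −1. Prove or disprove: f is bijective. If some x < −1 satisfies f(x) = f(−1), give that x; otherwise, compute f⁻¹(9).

-13/5

Both pieces are strictly decreasing (slopes −5 and −9), so each is injective on its own interval.
The left piece maps (−∞, −1) onto (1, ∞); the right piece maps [−1, ∞) onto (−∞, 1].
Since 1 = 1, the images partition ℝ: f is injective and surjective, hence bijective.
Because the two images are disjoint, no x < −1 has f(x) = f(−1), so we compute f⁻¹(9): 9 lies in (1, ∞), so solve −5x − 4 = 9: x = (9 + 4)/(−5) = −13/5.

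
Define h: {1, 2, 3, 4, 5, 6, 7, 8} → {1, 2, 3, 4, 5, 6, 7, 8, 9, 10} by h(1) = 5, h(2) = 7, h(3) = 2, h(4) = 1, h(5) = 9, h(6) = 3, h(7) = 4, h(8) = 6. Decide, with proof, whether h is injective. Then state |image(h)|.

8

The values h(1), …, h(8) are 5, 7, 2, 1, 9, 3, 4, 6 — all distinct.
So h(a) = h(b) only when a = b, and h is injective.
The image of h is {1, 2, 3, 4, 5, 6, 7, 9}, which has 8 elements.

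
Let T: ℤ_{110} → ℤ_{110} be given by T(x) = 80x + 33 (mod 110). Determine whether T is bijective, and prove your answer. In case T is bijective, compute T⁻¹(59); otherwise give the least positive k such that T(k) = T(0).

11

We have gcd(80, 110) = 10 > 1. Taking x_1 = 0 and x_2 = 11: T(0) = 33 and T(11) = 80·11 + 33 = 913 ≡ 33 (mod 110).
So T(0) = T(11) while 0 ≠ 11, therefore T is not injective, hence not bijective.
Since T is not bijective, we find the least positive k with T(k) = T(0): this means 80k ≡ 0 (mod 110), i.e. 110 ∣ 80k. Since gcd(80, 110) = 10, dividing through by 10 this holds exactly when 11 ∣ 8k, and as gcd(8, 11) = 1, exactly when 11 ∣ k.
The smallest positive such k is 11.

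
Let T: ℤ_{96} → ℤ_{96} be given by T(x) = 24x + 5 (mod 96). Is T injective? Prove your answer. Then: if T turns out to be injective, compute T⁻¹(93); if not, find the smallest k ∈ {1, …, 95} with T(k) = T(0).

4

Recall that T is injective if T(s) = T(t) implies s = t.
We have gcd(24, 96) = 24 > 1. Taking s = 0 and t = 4: T(0) = 5 and T(4) = 24·4 + 5 = 101 ≡ 5 (mod 96).
So T(0) = T(4) while 0 ≠ 4, so T is not injective.
Since T is not injective, we find the least positive k with T(k) = T(0): this means 24k ≡ 0 (mod 96), i.e. 96 ∣ 24k. Since gcd(24, 96) = 24, dividing through by 24 this holds exactly when 4 ∣ k.
The smallest positive such k is 4.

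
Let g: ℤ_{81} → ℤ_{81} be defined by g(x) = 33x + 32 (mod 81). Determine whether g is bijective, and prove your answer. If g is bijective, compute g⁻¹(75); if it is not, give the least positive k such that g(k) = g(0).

27

Recall that injectivity means: for all a, b in the domain, g(a) = g(b) implies a = b.
We have gcd(33, 81) = 3 > 1. Taking a = 0 and b = 27: g(0) = 32 and g(27) = 33·27 + 32 = 923 ≡ 32 (mod 81).
So g(0) = g(27) while 0 ≠ 27, thus g is not injective, hence not bijective.
Since g is not bijective, we find the least positive k with g(k) = g(0): this means 33k ≡ 0 (mod 81), i.e. 81 ∣ 33k. Since gcd(33, 81) = 3, dividing through by 3 this holds exactly when 27 ∣ 11k, and as gcd(11, 27) = 1, exactly when 27 ∣ k.
The smallest positive such k is 27.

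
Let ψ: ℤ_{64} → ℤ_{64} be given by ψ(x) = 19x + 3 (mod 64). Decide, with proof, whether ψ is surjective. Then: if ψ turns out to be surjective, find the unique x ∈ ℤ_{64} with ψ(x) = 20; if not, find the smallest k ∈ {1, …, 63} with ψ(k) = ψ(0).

11

Recall that ψ is surjective if every y in the codomain equals ψ(x) for some x in the domain.
Since gcd(19, 64) = 1, 19 is invertible modulo 64. Euclid's algorithm: 64 = 3·19 + 7, 19 = 2·7 + 5, 7 = 1·5 + 2, 5 = 2·2 + 1; back-substituting gives 1 = 27·19 − 8·64, so 19⁻¹ ≡ 27 (mod 64).
For any y ∈ ℤ_{64}, x = 27(y − 3) mod 64 satisfies ψ(x) = 19·27(y − 3) + 3 ≡ y (since 19·27 ≡ 1 mod 64). So every y has a preimage.
So ψ is surjective.
Since ψ is surjective, we find ψ⁻¹(20): we need 19x ≡ 20 − 3 ≡ 17 (mod 64). Using 19⁻¹ = 27: x ≡ 27·17 = 459 = 7·64 + 11, so x = 11.
Check: ψ(11) = 19·11 + 3 = 212 = 3·64 + 20 ≡ 20 (mod 64).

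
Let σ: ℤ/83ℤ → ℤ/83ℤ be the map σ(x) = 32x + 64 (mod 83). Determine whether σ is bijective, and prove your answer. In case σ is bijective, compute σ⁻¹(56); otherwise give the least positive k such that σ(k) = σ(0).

62

Suppose σ(x_1) = σ(x_2) in ℤ/83ℤ. Then 32x_1 + 64 ≡ 32x_2 + 64 (mod 83), hence 32(x_1 − x_2) ≡ 0 (mod 83).
Since gcd(32, 83) = 1, 32 is invertible modulo 83, therefore x_1 − x_2 ≡ 0 (mod 83), i.e. x_1 = x_2.
We now compute 32⁻¹ mod 83 explicitly. Euclid's algorithm: 83 = 2·32 + 19, 32 = 1·19 + 13, 19 = 1·13 + 6, 13 = 2·6 + 1; back-substituting gives 1 = 13·32 − 5·83, so 32⁻¹ ≡ 13 (mod 83).
For any y ∈ ℤ/83ℤ, x = 13(y − 64) mod 83 satisfies σ(x) = 32·13(y − 64) + 64 ≡ y (since 32·13 ≡ 1 mod 83). So every y has a preimage.
So σ is bijective.
Since σ is bijective, we compute σ⁻¹(56): solve 32x + 64 ≡ 56 (mod 83), i.e. 32x ≡ 75 (mod 83).
Multiplying by 32⁻¹ = 13 gives x ≡ 13·75 = 975 = 11·83 + 62 ≡ 62 (mod 83).
Check: σ(62) = 32·62 + 64 = 2048 = 24·83 + 56 ≡ 56 (mod 83).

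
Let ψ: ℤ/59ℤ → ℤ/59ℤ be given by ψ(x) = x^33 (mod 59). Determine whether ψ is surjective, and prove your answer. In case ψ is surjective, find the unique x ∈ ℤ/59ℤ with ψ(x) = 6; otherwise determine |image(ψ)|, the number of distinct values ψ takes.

31

Since 59 is prime, the nonzero elements of ℤ/59ℤ form a cyclic group of order 58.
As gcd(33, 58) = 1, raising to the 33rd power is a bijection on this group: if x_1^33 ≡ x_2^33 then (x_1x_2^{−1})^33 = 1, and the only element of order dividing gcd(33, 58) = 1 is 1, so x_1 = x_2.
With ψ(0) = 0 this makes ψ injective on all of ℤ/59ℤ, hence bijective (finite equal-size domain and codomain). In particular ψ is surjective.
Since ψ is surjective, we find the preimage of 6. The inverse of x ↦ x^33 on (ℤ/59ℤ)^× is x ↦ x^51, because 33·51 = 1683 = 29·58 + 1 ≡ 1 (mod 58) and x^{58} = 1 for x ≠ 0 (Fermat). So ψ⁻¹(6) = 6^51 mod 59.
Repeated squaring mod 59: 6^1 ≡ 6, 6^2 ≡ 6² = 36, 6^4 ≡ 36² = 1296 ≡ 57, 6^8 ≡ 57² = 3249 ≡ 4, 6^16 ≡ 4² = 16, 6^32 ≡ 16² = 256 ≡ 20. Since 51 = 32 + 16 + 2 + 1, 6^51 ≡ 20·16·36·6: 20·16 = 320 ≡ 25, then 25·36 = 900 ≡ 15, then 15·6 = 90 ≡ 31. So 6^51 ≡ 31 (mod 59).
Hence ψ⁻¹(6) = 31.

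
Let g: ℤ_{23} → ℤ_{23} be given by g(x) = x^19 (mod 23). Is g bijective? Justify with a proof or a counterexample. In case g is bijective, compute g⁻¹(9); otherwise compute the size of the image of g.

4

Since 23 is prime, the nonzero elements of ℤ_{23} form a cyclic group of order 22.
As gcd(19, 22) = 1, raising to the 19th power is a bijection on this group: if a^19 ≡ b^19 then (ab^{−1})^19 = 1, and the only element of order dividing gcd(19, 22) = 1 is 1, so a = b.
With g(0) = 0 this makes g injective on all of ℤ_{23}, hence bijective (finite equal-size domain and codomain). In particular g is bijective.
Since g is bijective, we find the preimage of 9. The inverse of x ↦ x^19 on (ℤ_{23})^× is x ↦ x^7, because 19·7 = 133 = 6·22 + 1 ≡ 1 (mod 22) and x^{22} = 1 for x ≠ 0 (Fermat). So g⁻¹(9) = 9^7 mod 23.
Repeated squaring mod 23: 9^1 ≡ 9, 9^2 ≡ 9² = 81 ≡ 12, 9^4 ≡ 12² = 144 ≡ 6. Since 7 = 4 + 2 + 1, 9^7 ≡ 6·12·9: 6·12 = 72 ≡ 3, then 3·9 = 27 ≡ 4. So 9^7 ≡ 4 (mod 23).
Hence g⁻¹(9) = 4.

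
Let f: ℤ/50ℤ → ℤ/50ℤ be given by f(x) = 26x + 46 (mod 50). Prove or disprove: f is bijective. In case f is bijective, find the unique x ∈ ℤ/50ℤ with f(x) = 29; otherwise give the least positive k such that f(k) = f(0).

We have gcd(26, 50) = 2 > 1. Taking s = 0 and t = 25: f(0) = 46 and f(25) = 26·25 + 46 = 696 ≡ 46 (mod 50).
So f(0) = f(25) while 0 ≠ 25, therefore f is not injective, hence not bijective.
Since f is not bijective, we find the least positive k with f(k) = f(0): this means 26k ≡ 0 (mod 50), i.e. 50 ∣ 26k. Since gcd(26, 50) = 2, dividing through by 2 this holds exactly when 25 ∣ 13k, and as gcd(13, 25) = 1, exactly when 25 ∣ k.
The smallest positive such k is 25.

25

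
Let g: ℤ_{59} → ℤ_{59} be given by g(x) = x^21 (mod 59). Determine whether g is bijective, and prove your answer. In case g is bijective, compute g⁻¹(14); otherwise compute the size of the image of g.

Since 59 is prime, the nonzero elements of ℤ_{59} form a cyclic group of order 58.
As gcd(21, 58) = 1, raising to the 21st power is a bijection on this group: if s^21 ≡ t^21 then (st^{−1})^21 = 1, and the only element of order dividing gcd(21, 58) = 1 is 1, so s = t.
With g(0) = 0 this makes g injective on all of ℤ_{59}, hence bijective (finite equal-size domain and codomain). In particular g is bijective.
Since g is bijective, we find the preimage of 14. The inverse of x ↦ x^21 on (ℤ_{59})^× is x ↦ x^47, because 21·47 = 987 = 17·58 + 1 ≡ 1 (mod 58) and x^{58} = 1 for x ≠ 0 (Fermat). So g⁻¹(14) = 14^47 mod 59.
Repeated squaring mod 59: 14^1 ≡ 14, 14^2 ≡ 14² = 196 ≡ 19, 14^4 ≡ 19² = 361 ≡ 7, 14^8 ≡ 7² = 49, 14^16 ≡ 49² = 2401 ≡ 41, 14^32 ≡ 41² = 1681 ≡ 29. Since 47 = 32 + 8 + 4 + 2 + 1, 14^47 ≡ 29·49·7·19·14: 29·49 = 1421 ≡ 5, then 5·7 = 35, then 35·19 = 665 ≡ 16, then 16·14 = 224 ≡ 47. So 14^47 ≡ 47 (mod 59).
Hence g⁻¹(14) = 47.

47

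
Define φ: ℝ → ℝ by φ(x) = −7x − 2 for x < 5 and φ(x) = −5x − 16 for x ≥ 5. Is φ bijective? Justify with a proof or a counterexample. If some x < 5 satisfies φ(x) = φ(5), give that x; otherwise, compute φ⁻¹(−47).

31/5

Both pieces are strictly decreasing (slopes −7 and −5), so each is injective on its own interval.
The left piece maps (−∞, 5) onto (−37, ∞); the right piece maps [5, ∞) onto (−∞, −41].
The images leave a gap (−37 has no preimage), so φ is not surjective, hence not bijective.
Because the two images are disjoint, no x < 5 has φ(x) = φ(5), so we compute φ⁻¹(−47): −47 lies in (−∞, −41], so solve −5x − 16 = −47: x = (−47 + 16)/(−5) = 31/5.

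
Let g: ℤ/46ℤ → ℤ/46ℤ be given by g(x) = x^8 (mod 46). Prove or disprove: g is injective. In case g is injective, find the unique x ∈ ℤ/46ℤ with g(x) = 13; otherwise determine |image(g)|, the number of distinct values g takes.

g(22): Repeated squaring mod 46: 22^1 ≡ 22, 22^2 ≡ 22² = 484 ≡ 24, 22^4 ≡ 24² = 576 ≡ 24, 22^8 ≡ 24² = 576 ≡ 24. So 22^8 ≡ 24 (mod 46).
g(24): Repeated squaring mod 46: 24^1 ≡ 24, 24^2 ≡ 24² = 576 ≡ 24, 24^4 ≡ 24² = 576 ≡ 24, 24^8 ≡ 24² = 576 ≡ 24. So 24^8 ≡ 24 (mod 46).
So g(22) = g(24) = 24 while 22 ≠ 24, thus g is not injective.
Since g is not injective, we determine |image(g)|. Computing x^8 mod 46 for each x (by repeated squaring, reducing mod 46 at every step), the values g(0), g(1), …, g(45) are: 0, 1, 26, 29, 32, 39, 18, 35, 4, 13, 2, 31, 8, 25, 36, 27, 12, 41, 16, 9, 6, 3, 24, 23, 24, 3, 6, 9, 16, 41, 12, 27, 36, 25, 8, 31, 2, 13, 4, 35, 18, 39, 32, 29, 26, 1.
The distinct values are {0, 1, 2, 3, 4, 6, 8, 9, 12, 13, 16, 18, 23, 24, 25, 26, 27, 29, 31, 32, 35, 36, 39, 41}; there are 24 of them.

24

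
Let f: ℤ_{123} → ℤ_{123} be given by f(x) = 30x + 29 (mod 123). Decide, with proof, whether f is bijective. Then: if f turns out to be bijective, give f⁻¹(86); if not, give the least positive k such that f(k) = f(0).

41

We have gcd(30, 123) = 3 > 1. Taking a = 0 and b = 41: f(0) = 29 and f(41) = 30·41 + 29 = 1259 ≡ 29 (mod 123).
So f(0) = f(41) while 0 ≠ 41, therefore f is not injective, hence not bijective.
Since f is not bijective, we find the least positive k with f(k) = f(0): this means 30k ≡ 0 (mod 123), i.e. 123 ∣ 30k. Since gcd(30, 123) = 3, dividing through by 3 this holds exactly when 41 ∣ 10k, and as gcd(10, 41) = 1, exactly when 41 ∣ k.
The smallest positive such k is 41.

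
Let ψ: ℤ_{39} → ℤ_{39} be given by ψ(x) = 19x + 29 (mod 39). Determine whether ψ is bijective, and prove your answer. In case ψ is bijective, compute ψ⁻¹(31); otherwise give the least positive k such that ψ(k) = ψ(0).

If ψ(s) = ψ(t), then 19s ≡ 19t (mod 39). Because gcd(19, 39) = 1, we may cancel 19 to get s ≡ t (mod 39).
We now compute 19⁻¹ mod 39 explicitly. Euclid's algorithm: 39 = 2·19 + 1; back-substituting gives 1 = 37·19 − 18·39, so 19⁻¹ ≡ 37 (mod 39).
For any y ∈ ℤ_{39}, x = 37(y − 29) mod 39 satisfies ψ(x) = 19·37(y − 29) + 29 ≡ y (since 19·37 ≡ 1 mod 39). So every y has a preimage.
Hence ψ is bijective.
Since ψ is bijective, we compute ψ⁻¹(31): solve 19x + 29 ≡ 31 (mod 39), i.e. 19x ≡ 2 (mod 39).
Multiplying by 19⁻¹ = 37 gives x ≡ 37·2 = 74 = 1·39 + 35 ≡ 35 (mod 39).
Check: ψ(35) = 19·35 + 29 = 694 = 17·39 + 31 ≡ 31 (mod 39).

35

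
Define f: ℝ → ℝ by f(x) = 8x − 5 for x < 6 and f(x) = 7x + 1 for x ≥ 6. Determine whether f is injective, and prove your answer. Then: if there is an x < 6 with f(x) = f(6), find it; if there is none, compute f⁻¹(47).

Both pieces are strictly increasing (slopes 8 and 7), so each is injective on its own interval.
The left piece maps (−∞, 6) onto (−∞, 43); the right piece maps [6, ∞) onto [43, ∞).
These images are disjoint, so no value is attained by both pieces. Therefore f is injective.
Because the two images are disjoint, no x < 6 has f(x) = f(6), so we compute f⁻¹(47): 47 lies in [43, ∞), so solve 7x + 1 = 47: x = (47 − 1)/7 = 46/7.

46/7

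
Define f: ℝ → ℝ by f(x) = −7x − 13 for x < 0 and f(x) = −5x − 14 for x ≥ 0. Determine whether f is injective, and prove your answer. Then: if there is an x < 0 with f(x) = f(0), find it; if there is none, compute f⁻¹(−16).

Both pieces are strictly decreasing (slopes −7 and −5), so each is injective on its own interval.
The left piece maps (−∞, 0) onto (−13, ∞); the right piece maps [0, ∞) onto (−∞, −14].
These images are disjoint, so no value is attained by both pieces. So f is injective.
Because the two images are disjoint, no x < 0 has f(x) = f(0), so we compute f⁻¹(−16): −16 lies in (−∞, −14], so solve −5x − 14 = −16: x = (−16 + 14)/(−5) = 2/5.

2/5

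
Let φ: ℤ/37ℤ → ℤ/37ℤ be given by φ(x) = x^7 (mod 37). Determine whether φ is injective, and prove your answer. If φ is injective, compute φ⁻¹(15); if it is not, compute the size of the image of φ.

17

Since 37 is prime, the nonzero elements of ℤ/37ℤ form a cyclic group of order 36.
As gcd(7, 36) = 1, raising to the 7th power is a bijection on this group: if a^7 ≡ b^7 then (ab^{−1})^7 = 1, and the only element of order dividing gcd(7, 36) = 1 is 1, so a = b.
With φ(0) = 0 this makes φ injective on all of ℤ/37ℤ, hence bijective (finite equal-size domain and codomain). In particular φ is injective.
Since φ is injective, we find the preimage of 15. The inverse of x ↦ x^7 on (ℤ/37ℤ)^× is x ↦ x^31, because 7·31 = 217 = 6·36 + 1 ≡ 1 (mod 36) and x^{36} = 1 for x ≠ 0 (Fermat). So φ⁻¹(15) = 15^31 mod 37.
Repeated squaring mod 37: 15^1 ≡ 15, 15^2 ≡ 15² = 225 ≡ 3, 15^4 ≡ 3² = 9, 15^8 ≡ 9² = 81 ≡ 7, 15^16 ≡ 7² = 49 ≡ 12. Since 31 = 16 + 8 + 4 + 2 + 1, 15^31 ≡ 12·7·9·3·15: 12·7 = 84 ≡ 10, then 10·9 = 90 ≡ 16, then 16·3 = 48 ≡ 11, then 11·15 = 165 ≡ 17. So 15^31 ≡ 17 (mod 37).
Hence φ⁻¹(15) = 17.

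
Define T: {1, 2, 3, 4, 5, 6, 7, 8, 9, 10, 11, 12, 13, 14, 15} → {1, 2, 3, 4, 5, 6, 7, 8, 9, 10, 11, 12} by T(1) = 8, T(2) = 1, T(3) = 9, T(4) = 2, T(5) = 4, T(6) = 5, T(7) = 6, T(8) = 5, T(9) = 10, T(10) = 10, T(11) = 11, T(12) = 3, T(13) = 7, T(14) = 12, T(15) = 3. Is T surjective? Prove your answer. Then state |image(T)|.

12

Every element of the codomain has a preimage: 1 = T(2), 2 = T(4), 3 = T(12), 4 = T(5), 5 = T(6), 6 = T(7), 7 = T(13), 8 = T(1), 9 = T(3), 10 = T(9), 11 = T(11), 12 = T(14).
Hence T is surjective.
The image of T is {1, 2, 3, 4, 5, 6, 7, 8, 9, 10, 11, 12}, which has 12 elements.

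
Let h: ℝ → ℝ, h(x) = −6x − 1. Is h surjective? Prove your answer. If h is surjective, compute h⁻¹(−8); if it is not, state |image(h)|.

For any y ∈ ℝ, x = (y + 1)/(−6) satisfies h(x) = y.
So h is surjective.
Since h is surjective, we compute h⁻¹(−8) = (−8 + 1)/(−6) = 7/6.

7/6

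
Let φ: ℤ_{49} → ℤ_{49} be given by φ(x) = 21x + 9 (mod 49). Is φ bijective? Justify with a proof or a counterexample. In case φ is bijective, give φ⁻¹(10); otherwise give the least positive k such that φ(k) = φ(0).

7

We have gcd(21, 49) = 7 > 1. Taking x_1 = 0 and x_2 = 7: φ(0) = 9 and φ(7) = 21·7 + 9 = 156 ≡ 9 (mod 49).
So φ(0) = φ(7) while 0 ≠ 7, therefore φ is not injective, hence not bijective.
Since φ is not bijective, we find the least positive k with φ(k) = φ(0): this means 21k ≡ 0 (mod 49), i.e. 49 ∣ 21k. Since gcd(21, 49) = 7, dividing through by 7 this holds exactly when 7 ∣ 3k, and as gcd(3, 7) = 1, exactly when 7 ∣ k.
The smallest positive such k is 7.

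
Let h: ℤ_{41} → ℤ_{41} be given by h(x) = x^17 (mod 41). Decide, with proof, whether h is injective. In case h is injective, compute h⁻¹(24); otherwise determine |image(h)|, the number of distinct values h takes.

22

Since 41 is prime, the nonzero elements of ℤ_{41} form a cyclic group of order 40.
As gcd(17, 40) = 1, raising to the 17th power is a bijection on this group: if s^17 ≡ t^17 then (st^{−1})^17 = 1, and the only element of order dividing gcd(17, 40) = 1 is 1, so s = t.
With h(0) = 0 this makes h injective on all of ℤ_{41}, hence bijective (finite equal-size domain and codomain). In particular h is injective.
Since h is injective, we find the preimage of 24. The inverse of x ↦ x^17 on (ℤ_{41})^× is x ↦ x^33, because 17·33 = 561 = 14·40 + 1 ≡ 1 (mod 40) and x^{40} = 1 for x ≠ 0 (Fermat). So h⁻¹(24) = 24^33 mod 41.
Repeated squaring mod 41: 24^1 ≡ 24, 24^2 ≡ 24² = 576 ≡ 2, 24^4 ≡ 2² = 4, 24^8 ≡ 4² = 16, 24^16 ≡ 16² = 256 ≡ 10, 24^32 ≡ 10² = 100 ≡ 18. Since 33 = 32 + 1, 24^33 ≡ 18·24: 18·24 = 432 ≡ 22. So 24^33 ≡ 22 (mod 41).
Hence h⁻¹(24) = 22.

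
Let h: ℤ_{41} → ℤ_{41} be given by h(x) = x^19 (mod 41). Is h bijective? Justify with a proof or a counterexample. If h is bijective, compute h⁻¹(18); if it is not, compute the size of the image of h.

Since 41 is prime, the nonzero elements of ℤ_{41} form a cyclic group of order 40.
As gcd(19, 40) = 1, raising to the 19th power is a bijection on this group: if x_1^19 ≡ x_2^19 then (x_1x_2^{−1})^19 = 1, and the only element of order dividing gcd(19, 40) = 1 is 1, so x_1 = x_2.
With h(0) = 0 this makes h injective on all of ℤ_{41}, hence bijective (finite equal-size domain and codomain). In particular h is bijective.
Since h is bijective, we find the preimage of 18. The inverse of x ↦ x^19 on (ℤ_{41})^× is x ↦ x^19, because 19·19 = 361 = 9·40 + 1 ≡ 1 (mod 40) and x^{40} = 1 for x ≠ 0 (Fermat). So h⁻¹(18) = 18^19 mod 41.
Repeated squaring mod 41: 18^1 ≡ 18, 18^2 ≡ 18² = 324 ≡ 37, 18^4 ≡ 37² = 1369 ≡ 16, 18^8 ≡ 16² = 256 ≡ 10, 18^16 ≡ 10² = 100 ≡ 18. Since 19 = 16 + 2 + 1, 18^19 ≡ 18·37·18: 18·37 = 666 ≡ 10, then 10·18 = 180 ≡ 16. So 18^19 ≡ 16 (mod 41).
Hence h⁻¹(18) = 16.

16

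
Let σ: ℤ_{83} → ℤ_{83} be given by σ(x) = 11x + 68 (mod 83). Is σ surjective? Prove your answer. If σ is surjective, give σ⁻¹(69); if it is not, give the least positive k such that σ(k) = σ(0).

68

Recall that σ is surjective if every y in the codomain equals σ(x) for some x in the domain.
Since gcd(11, 83) = 1, 11 is invertible modulo 83. Euclid's algorithm: 83 = 7·11 + 6, 11 = 1·6 + 5, 6 = 1·5 + 1; back-substituting gives 1 = 68·11 − 9·83, so 11⁻¹ ≡ 68 (mod 83).
For any y ∈ ℤ_{83}, x = 68(y − 68) mod 83 satisfies σ(x) = 11·68(y − 68) + 68 ≡ y (since 11·68 ≡ 1 mod 83). So every y has a preimage.
Hence σ is surjective.
Since σ is surjective, we find σ⁻¹(69): we need 11x ≡ 69 − 68 ≡ 1 (mod 83). Using 11⁻¹ = 68: x ≡ 68·1 = 68, so x = 68.
Check: σ(68) = 11·68 + 68 = 816 = 9·83 + 69 ≡ 69 (mod 83).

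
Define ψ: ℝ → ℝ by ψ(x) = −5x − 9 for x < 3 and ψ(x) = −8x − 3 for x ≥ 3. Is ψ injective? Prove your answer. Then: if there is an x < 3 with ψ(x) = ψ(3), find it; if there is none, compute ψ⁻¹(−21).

Both pieces are strictly decreasing (slopes −5 and −8), so each is injective on its own interval.
The left piece maps (−∞, 3) onto (−24, ∞); the right piece maps [3, ∞) onto (−∞, −27].
These images are disjoint, so no value is attained by both pieces. Thus ψ is injective.
Because the two images are disjoint, no x < 3 has ψ(x) = ψ(3), so we compute ψ⁻¹(−21): −21 lies in (−24, ∞), so solve −5x − 9 = −21: x = (−21 + 9)/(−5) = 12/5.

12/5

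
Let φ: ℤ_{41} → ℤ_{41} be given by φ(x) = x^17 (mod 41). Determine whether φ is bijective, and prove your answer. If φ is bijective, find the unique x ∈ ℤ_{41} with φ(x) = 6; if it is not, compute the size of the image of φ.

Since 41 is prime, the nonzero elements of ℤ_{41} form a cyclic group of order 40.
As gcd(17, 40) = 1, raising to the 17th power is a bijection on this group: if s^17 ≡ t^17 then (st^{−1})^17 = 1, and the only element of order dividing gcd(17, 40) = 1 is 1, so s = t.
With φ(0) = 0 this makes φ injective on all of ℤ_{41}, hence bijective (finite equal-size domain and codomain). In particular φ is bijective.
Since φ is bijective, we find the preimage of 6. The inverse of x ↦ x^17 on (ℤ_{41})^× is x ↦ x^33, because 17·33 = 561 = 14·40 + 1 ≡ 1 (mod 40) and x^{40} = 1 for x ≠ 0 (Fermat). So φ⁻¹(6) = 6^33 mod 41.
Repeated squaring mod 41: 6^1 ≡ 6, 6^2 ≡ 6² = 36, 6^4 ≡ 36² = 1296 ≡ 25, 6^8 ≡ 25² = 625 ≡ 10, 6^16 ≡ 10² = 100 ≡ 18, 6^32 ≡ 18² = 324 ≡ 37. Since 33 = 32 + 1, 6^33 ≡ 37·6: 37·6 = 222 ≡ 17. So 6^33 ≡ 17 (mod 41).
Hence φ⁻¹(6) = 17.

17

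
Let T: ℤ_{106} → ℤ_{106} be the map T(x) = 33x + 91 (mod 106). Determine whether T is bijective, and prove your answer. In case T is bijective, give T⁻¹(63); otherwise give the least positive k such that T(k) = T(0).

12

If T(s) = T(t), then 33s ≡ 33t (mod 106). Because gcd(33, 106) = 1, we may cancel 33 to get s ≡ t (mod 106).
We now compute 33⁻¹ mod 106 explicitly. Euclid's algorithm: 106 = 3·33 + 7, 33 = 4·7 + 5, 7 = 1·5 + 2, 5 = 2·2 + 1; back-substituting gives 1 = 45·33 − 14·106, so 33⁻¹ ≡ 45 (mod 106).
For any y ∈ ℤ_{106}, x = 45(y − 91) mod 106 satisfies T(x) = 33·45(y − 91) + 91 ≡ y (since 33·45 ≡ 1 mod 106). So every y has a preimage.
Hence T is bijective.
Since T is bijective, we find T⁻¹(63): we need 33x ≡ 63 − 91 ≡ 78 (mod 106). Using 33⁻¹ = 45: x ≡ 45·78 = 3510 = 33·106 + 12, so x = 12.
Check: T(12) = 33·12 + 91 = 487 = 4·106 + 63 ≡ 63 (mod 106).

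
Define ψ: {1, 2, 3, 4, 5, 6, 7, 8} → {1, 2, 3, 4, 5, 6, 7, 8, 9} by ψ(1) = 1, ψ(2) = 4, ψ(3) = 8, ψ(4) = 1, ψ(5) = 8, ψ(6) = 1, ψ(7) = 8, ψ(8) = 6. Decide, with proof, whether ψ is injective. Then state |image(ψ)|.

4

ψ(1) = 1 = ψ(4) with 1 ≠ 4, so ψ is not injective.
The image of ψ is {1, 4, 6, 8}, which has 4 elements.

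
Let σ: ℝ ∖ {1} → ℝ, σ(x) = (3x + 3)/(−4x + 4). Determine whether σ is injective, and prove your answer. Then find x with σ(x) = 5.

17/23

Suppose σ(a) = σ(b). Cross-multiplying: (3a + 3)(−4b + 4) = (3b + 3)(−4a + 4).
Expanding both sides and cancelling the symmetric terms leaves 24·(a − b) = 0. Since 24 ≠ 0, a = b. So σ is injective.
Solving σ(x) = 5: cross-multiplying gives 3x + 3 = 5(−4x + 4), which rearranges to 23x = 17, so x = 17/23.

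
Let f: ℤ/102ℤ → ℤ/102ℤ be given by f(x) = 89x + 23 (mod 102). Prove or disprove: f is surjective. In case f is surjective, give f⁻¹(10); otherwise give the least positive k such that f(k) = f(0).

1

Since gcd(89, 102) = 1, 89 is invertible modulo 102. Euclid's algorithm: 102 = 1·89 + 13, 89 = 6·13 + 11, 13 = 1·11 + 2, 11 = 5·2 + 1; back-substituting gives 1 = 47·89 − 41·102, so 89⁻¹ ≡ 47 (mod 102).
Then y ↦ 47(y − 23) is a two-sided inverse to f, so every y ∈ ℤ/102ℤ has a preimage.
So f is surjective.
Since f is surjective, we compute f⁻¹(10): solve 89x + 23 ≡ 10 (mod 102), i.e. 89x ≡ 89 (mod 102).
Multiplying by 89⁻¹ = 47 gives x ≡ 47·89 = 4183 = 41·102 + 1 ≡ 1 (mod 102).
Check: f(1) = 89·1 + 23 = 112 = 1·102 + 10 ≡ 10 (mod 102).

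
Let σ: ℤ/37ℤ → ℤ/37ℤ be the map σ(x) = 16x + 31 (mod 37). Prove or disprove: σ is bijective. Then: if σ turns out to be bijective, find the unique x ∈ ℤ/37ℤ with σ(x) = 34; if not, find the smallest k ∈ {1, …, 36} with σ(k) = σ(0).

21

Recall: σ is injective when σ(u) = σ(v) forces u = v.
Suppose σ(u) = σ(v) in ℤ/37ℤ. Then 16u + 31 ≡ 16v + 31 (mod 37), therefore 16(u − v) ≡ 0 (mod 37).
Since gcd(16, 37) = 1, 16 is invertible modulo 37, thus u − v ≡ 0 (mod 37), i.e. u = v.
We now compute 16⁻¹ mod 37 explicitly. Euclid's algorithm: 37 = 2·16 + 5, 16 = 3·5 + 1; back-substituting gives 1 = 7·16 − 3·37, so 16⁻¹ ≡ 7 (mod 37).
For any y ∈ ℤ/37ℤ, x = 7(y − 31) mod 37 satisfies σ(x) = 16·7(y − 31) + 31 ≡ y (since 16·7 ≡ 1 mod 37). So every y has a preimage.
So σ is bijective.
Since σ is bijective, we compute σ⁻¹(34): solve 16x + 31 ≡ 34 (mod 37), i.e. 16x ≡ 3 (mod 37).
Multiplying by 16⁻¹ = 7 gives x ≡ 7·3 = 21 ≡ 21 (mod 37).
Check: σ(21) = 16·21 + 31 = 367 = 9·37 + 34 ≡ 34 (mod 37).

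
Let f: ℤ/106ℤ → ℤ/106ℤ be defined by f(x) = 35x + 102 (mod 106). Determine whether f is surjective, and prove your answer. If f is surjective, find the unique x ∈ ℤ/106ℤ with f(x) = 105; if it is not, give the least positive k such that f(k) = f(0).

By definition, surjectivity means every element of the codomain has a preimage under f.
Since gcd(35, 106) = 1, 35 is invertible modulo 106. Euclid's algorithm: 106 = 3·35 + 1; back-substituting gives 1 = 103·35 − 34·106, so 35⁻¹ ≡ 103 (mod 106).
Then y ↦ 103(y − 102) is a two-sided inverse to f, so every y ∈ ℤ/106ℤ has a preimage.
Thus f is surjective.
Since f is surjective, we compute f⁻¹(105): solve 35x + 102 ≡ 105 (mod 106), i.e. 35x ≡ 3 (mod 106).
Multiplying by 35⁻¹ = 103 gives x ≡ 103·3 = 309 = 2·106 + 97 ≡ 97 (mod 106).
Check: f(97) = 35·97 + 102 = 3497 = 32·106 + 105 ≡ 105 (mod 106).

97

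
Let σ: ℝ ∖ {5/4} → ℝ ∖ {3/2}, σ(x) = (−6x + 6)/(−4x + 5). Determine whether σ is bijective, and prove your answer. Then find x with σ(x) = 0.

Suppose σ(a) = σ(b). Cross-multiplying: (−6a + 6)(−4b + 5) = (−6b + 6)(−4a + 5).
Expanding both sides and cancelling the symmetric terms leaves −6·(a − b) = 0. Since −6 ≠ 0, a = b. Therefore σ is injective.
For any y ≠ 3/2, solving y(−4x + 5) = −6x + 6 for x gives a well-defined x ≠ 5/4. So σ is surjective.
Thus σ is bijective.
Solving σ(x) = 0: cross-multiplying gives −6x + 6 = 0(−4x + 5), which rearranges to −6x = −6, so x = 1.

1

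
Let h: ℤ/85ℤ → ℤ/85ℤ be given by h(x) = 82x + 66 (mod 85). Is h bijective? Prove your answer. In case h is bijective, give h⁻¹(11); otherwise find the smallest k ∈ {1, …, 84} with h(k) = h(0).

75

If h(x_1) = h(x_2), then 82x_1 ≡ 82x_2 (mod 85). Because gcd(82, 85) = 1, we may cancel 82 to get x_1 ≡ x_2 (mod 85).
We now compute 82⁻¹ mod 85 explicitly. Euclid's algorithm: 85 = 1·82 + 3, 82 = 27·3 + 1; back-substituting gives 1 = 28·82 − 27·85, so 82⁻¹ ≡ 28 (mod 85).
Then y ↦ 28(y − 66) is a two-sided inverse to h, so every y ∈ ℤ/85ℤ has a preimage.
Therefore h is bijective.
Since h is bijective, we find h⁻¹(11): we need 82x ≡ 11 − 66 ≡ 30 (mod 85). Using 82⁻¹ = 28: x ≡ 28·30 = 840 = 9·85 + 75, so x = 75.
Check: h(75) = 82·75 + 66 = 6216 = 73·85 + 11 ≡ 11 (mod 85).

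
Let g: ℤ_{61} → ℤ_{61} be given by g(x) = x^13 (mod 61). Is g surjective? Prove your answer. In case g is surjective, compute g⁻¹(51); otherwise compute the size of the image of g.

Since 61 is prime, the nonzero elements of ℤ_{61} form a cyclic group of order 60.
As gcd(13, 60) = 1, raising to the 13th power is a bijection on this group: if u^13 ≡ v^13 then (uv^{−1})^13 = 1, and the only element of order dividing gcd(13, 60) = 1 is 1, so u = v.
With g(0) = 0 this makes g injective on all of ℤ_{61}, hence bijective (finite equal-size domain and codomain). In particular g is surjective.
Since g is surjective, we find the preimage of 51. The inverse of x ↦ x^13 on (ℤ_{61})^× is x ↦ x^37, because 13·37 = 481 = 8·60 + 1 ≡ 1 (mod 60) and x^{60} = 1 for x ≠ 0 (Fermat). So g⁻¹(51) = 51^37 mod 61.
Repeated squaring mod 61: 51^1 ≡ 51, 51^2 ≡ 51² = 2601 ≡ 39, 51^4 ≡ 39² = 1521 ≡ 57, 51^8 ≡ 57² = 3249 ≡ 16, 51^16 ≡ 16² = 256 ≡ 12, 51^32 ≡ 12² = 144 ≡ 22. Since 37 = 32 + 4 + 1, 51^37 ≡ 22·57·51: 22·57 = 1254 ≡ 34, then 34·51 = 1734 ≡ 26. So 51^37 ≡ 26 (mod 61).
Hence g⁻¹(51) = 26.

26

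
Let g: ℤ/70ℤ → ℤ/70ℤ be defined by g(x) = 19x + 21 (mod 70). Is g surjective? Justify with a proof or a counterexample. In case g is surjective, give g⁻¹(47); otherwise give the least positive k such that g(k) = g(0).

64

Recall that surjectivity means every element of the codomain has a preimage under g.
Since gcd(19, 70) = 1, 19 is invertible modulo 70. Euclid's algorithm: 70 = 3·19 + 13, 19 = 1·13 + 6, 13 = 2·6 + 1; back-substituting gives 1 = 59·19 − 16·70, so 19⁻¹ ≡ 59 (mod 70).
Then y ↦ 59(y − 21) is a two-sided inverse to g, so every y ∈ ℤ/70ℤ has a preimage.
So g is surjective.
Since g is surjective, we find g⁻¹(47): we need 19x ≡ 47 − 21 ≡ 26 (mod 70). Using 19⁻¹ = 59: x ≡ 59·26 = 1534 = 21·70 + 64, so x = 64.
Check: g(64) = 19·64 + 21 = 1237 = 17·70 + 47 ≡ 47 (mod 70).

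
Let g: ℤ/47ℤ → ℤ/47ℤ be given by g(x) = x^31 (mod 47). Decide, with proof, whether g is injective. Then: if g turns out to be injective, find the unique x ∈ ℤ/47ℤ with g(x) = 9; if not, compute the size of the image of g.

24

Since 47 is prime, the nonzero elements of ℤ/47ℤ form a cyclic group of order 46.
As gcd(31, 46) = 1, raising to the 31st power is a bijection on this group: if s^31 ≡ t^31 then (st^{−1})^31 = 1, and the only element of order dividing gcd(31, 46) = 1 is 1, so s = t.
With g(0) = 0 this makes g injective on all of ℤ/47ℤ, hence bijective (finite equal-size domain and codomain). In particular g is injective.
Since g is injective, we find the preimage of 9. The inverse of x ↦ x^31 on (ℤ/47ℤ)^× is x ↦ x^3, because 31·3 = 93 = 2·46 + 1 ≡ 1 (mod 46) and x^{46} = 1 for x ≠ 0 (Fermat). So g⁻¹(9) = 9^3 mod 47.
Repeated squaring mod 47: 9^1 ≡ 9, 9^2 ≡ 9² = 81 ≡ 34. Since 3 = 2 + 1, 9^3 ≡ 34·9: 34·9 = 306 ≡ 24. So 9^3 ≡ 24 (mod 47).
Hence g⁻¹(9) = 24.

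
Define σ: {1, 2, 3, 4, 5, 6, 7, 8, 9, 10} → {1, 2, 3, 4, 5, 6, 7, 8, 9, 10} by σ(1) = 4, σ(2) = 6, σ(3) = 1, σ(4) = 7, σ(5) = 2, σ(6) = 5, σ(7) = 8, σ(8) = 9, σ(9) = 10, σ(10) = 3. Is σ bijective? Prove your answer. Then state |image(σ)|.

10

The values 4, 6, 1, 7, 2, 5, 8, 9, 10, 3 are a permutation of {1, 2, 3, 4, 5, 6, 7, 8, 9, 10}: each element appears exactly once.
So σ is injective and surjective, hence bijective.
The image of σ is {1, 2, 3, 4, 5, 6, 7, 8, 9, 10}, which has 10 elements.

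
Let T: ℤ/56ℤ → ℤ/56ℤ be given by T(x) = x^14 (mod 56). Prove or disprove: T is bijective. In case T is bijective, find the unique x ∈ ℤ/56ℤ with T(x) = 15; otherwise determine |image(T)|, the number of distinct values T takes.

T(6): Repeated squaring mod 56: 6^1 ≡ 6, 6^2 ≡ 6² = 36, 6^4 ≡ 36² = 1296 ≡ 8, 6^8 ≡ 8² = 64 ≡ 8. Since 14 = 8 + 4 + 2, 6^14 ≡ 8·8·36: 8·8 = 64 ≡ 8, then 8·36 = 288 ≡ 8. So 6^14 ≡ 8 (mod 56).
T(8): Repeated squaring mod 56: 8^1 ≡ 8, 8^2 ≡ 8² = 64 ≡ 8, 8^4 ≡ 8² = 64 ≡ 8, 8^8 ≡ 8² = 64 ≡ 8. Since 14 = 8 + 4 + 2, 8^14 ≡ 8·8·8: 8·8 = 64 ≡ 8, then 8·8 = 64 ≡ 8. So 8^14 ≡ 8 (mod 56).
So T(6) = T(8) = 8 while 6 ≠ 8, therefore T is not injective, hence not bijective.
Since T is not bijective, we determine |image(T)|. Computing x^14 mod 56 for each x (by repeated squaring, reducing mod 56 at every step), the values T(0), T(1), …, T(55) are: 0, 1, 32, 9, 16, 25, 8, 49, 8, 25, 16, 9, 32, 1, 0, 1, 32, 9, 16, 25, 8, 49, 8, 25, 16, 9, 32, 1, 0, 1, 32, 9, 16, 25, 8, 49, 8, 25, 16, 9, 32, 1, 0, 1, 32, 9, 16, 25, 8, 49, 8, 25, 16, 9, 32, 1.
The distinct values are {0, 1, 8, 9, 16, 25, 32, 49}; there are 8 of them.

8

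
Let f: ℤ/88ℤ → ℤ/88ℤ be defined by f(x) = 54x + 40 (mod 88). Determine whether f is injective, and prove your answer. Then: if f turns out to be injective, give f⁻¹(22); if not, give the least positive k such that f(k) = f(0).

44

We have gcd(54, 88) = 2 > 1. Taking s = 0 and t = 44: f(0) = 40 and f(44) = 54·44 + 40 = 2416 ≡ 40 (mod 88).
So f(0) = f(44) while 0 ≠ 44, thus f is not injective.
Since f is not injective, we find the least positive k with f(k) = f(0): this means 54k ≡ 0 (mod 88), i.e. 88 ∣ 54k. Since gcd(54, 88) = 2, dividing through by 2 this holds exactly when 44 ∣ 27k, and as gcd(27, 44) = 1, exactly when 44 ∣ k.
The smallest positive such k is 44.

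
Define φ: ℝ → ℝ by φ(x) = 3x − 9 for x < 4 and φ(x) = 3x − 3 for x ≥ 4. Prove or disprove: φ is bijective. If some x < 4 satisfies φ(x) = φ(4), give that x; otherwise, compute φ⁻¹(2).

11/3

Both pieces are strictly increasing (slopes 3 and 3), so each is injective on its own interval.
The left piece maps (−∞, 4) onto (−∞, 3); the right piece maps [4, ∞) onto [9, ∞).
The images leave a gap (3 has no preimage), so φ is not surjective, hence not bijective.
Because the two images are disjoint, no x < 4 has φ(x) = φ(4), so we compute φ⁻¹(2): 2 lies in (−∞, 3), so solve 3x − 9 = 2: x = (2 + 9)/3 = 11/3.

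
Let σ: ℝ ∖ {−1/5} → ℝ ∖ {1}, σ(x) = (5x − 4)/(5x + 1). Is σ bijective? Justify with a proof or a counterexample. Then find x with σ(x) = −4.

0

Suppose σ(s) = σ(t). Cross-multiplying: (5s − 4)(5t + 1) = (5t − 4)(5s + 1).
Expanding both sides and cancelling the symmetric terms leaves 25·(s − t) = 0. Since 25 ≠ 0, s = t. Therefore σ is injective.
For any y ≠ 1, solving y(5x + 1) = 5x − 4 for x gives a well-defined x ≠ −1/5. So σ is surjective.
So σ is bijective.
Solving σ(x) = −4: cross-multiplying gives 5x − 4 = −4(5x + 1), which rearranges to 25x = 0, so x = 0.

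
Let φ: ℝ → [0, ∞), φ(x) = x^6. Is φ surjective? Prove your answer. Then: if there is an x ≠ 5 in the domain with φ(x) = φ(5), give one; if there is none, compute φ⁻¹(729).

For any y ∈ [0, ∞), x = y^{1/6} ∈ ℝ satisfies x^6 = y, so φ is surjective.
For the follow-up, such an x exists: taking x = −5 ∈ ℝ gives φ(−5) = 15625 = φ(5) with −5 ≠ 5.

-5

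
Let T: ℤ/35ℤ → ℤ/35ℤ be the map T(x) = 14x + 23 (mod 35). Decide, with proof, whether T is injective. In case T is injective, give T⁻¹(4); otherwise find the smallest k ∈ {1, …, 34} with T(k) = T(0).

5

We have gcd(14, 35) = 7 > 1. Taking a = 0 and b = 5: T(0) = 23 and T(5) = 14·5 + 23 = 93 ≡ 23 (mod 35).
So T(0) = T(5) while 0 ≠ 5, therefore T is not injective.
Since T is not injective, we find the least positive k with T(k) = T(0): this means 14k ≡ 0 (mod 35), i.e. 35 ∣ 14k. Since gcd(14, 35) = 7, dividing through by 7 this holds exactly when 5 ∣ 2k, and as gcd(2, 5) = 1, exactly when 5 ∣ k.
The smallest positive such k is 5.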